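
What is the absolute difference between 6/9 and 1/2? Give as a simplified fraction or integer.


Simplify: 6/9 = 2/3 and 1/2 = 1/2
Find common denominator: LCD = 6
Convert: 4/6 and 3/6
Difference = |4 - 3|/6 = 1/6
Simplified = 1/6

1/6


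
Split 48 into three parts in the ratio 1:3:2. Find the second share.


Ratio = 1:3:2
Total parts = 1 + 3 + 2 = 6
Value per part = 48 / 6 = 8
First share = 1 * 8 = 8
Middle share = 3 * 8 = 24
Third share = 2 * 8 = 16

24


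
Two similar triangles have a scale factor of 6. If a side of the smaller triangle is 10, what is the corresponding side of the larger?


Similar triangles have proportional sides
Scale factor = 6
Smaller side = 10
Corresponding larger side = 10 * 6
= 60

60


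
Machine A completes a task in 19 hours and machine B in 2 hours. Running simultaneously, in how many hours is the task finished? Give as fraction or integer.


Rate of A = 1/19 job per hour
Rate of B = 1/2 job per hour
Combined rate = 1/19 + 1/2
Find common denominator: (2 + 19)/(19*2) = 21/38
Combined rate = 21/38 job per hour
Time together = 1 / (21/38) = 38/21 hours

38/21


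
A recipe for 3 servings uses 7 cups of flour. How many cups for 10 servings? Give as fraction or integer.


Original: 7 cups for 3 servings
Target servings = 10
Scaling factor = 10/3
New amount = 7 * 10/3
= 70/3
= 70/3 cups

70/3


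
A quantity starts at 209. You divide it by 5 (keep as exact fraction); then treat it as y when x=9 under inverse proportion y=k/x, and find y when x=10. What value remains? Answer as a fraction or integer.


Start with 209.
Step 1: Divide by 5: 209 / 5 = 209/5
Step 2: Inverse prop: k = (209/5)*9; new y = k/10 = 209/5*9/10 = 1881/50
Final result = 1881/50

1881/50


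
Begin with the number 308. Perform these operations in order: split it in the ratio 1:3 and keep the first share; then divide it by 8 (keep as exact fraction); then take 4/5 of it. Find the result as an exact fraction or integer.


Start with 308.
Step 1: Split 1:3, first share = 308 * 1/4 = 77
Step 2: Divide by 8: 77 / 8 = 77/8
Step 3: Take 4/5: 77/8 * 4/5 = 77/10
Final result = 77/10

77/10


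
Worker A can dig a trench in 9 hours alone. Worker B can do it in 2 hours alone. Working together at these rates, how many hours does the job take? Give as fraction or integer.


Rate of A = 1/9 job per hour
Rate of B = 1/2 job per hour
Combined rate = 1/9 + 1/2
Find common denominator: (2 + 9)/(9*2) = 11/18
Combined rate = 11/18 job per hour
Time together = 1 / (11/18) = 18/11 hours

18/11


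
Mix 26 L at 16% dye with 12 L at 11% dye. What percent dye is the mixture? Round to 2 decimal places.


Solute in mixture 1 = 16% of 26 L = 26*16/100 = 104/25 L
Solute in mixture 2 = 11% of 12 L = 12*11/100 = 33/25 L
Total solute = 104/25 + 33/25 = 137/25 L
Total volume = 26 + 12 = 38 L
Final concentration = 137/25/38 * 100 = 14.42%

14.42


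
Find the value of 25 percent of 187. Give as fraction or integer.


Compute 25% of 187
Convert percentage: 25% = 25/100
Multiply: 187 * 25/100
= 4675/100
= 187/4

187/4


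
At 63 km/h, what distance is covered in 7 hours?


Using distance = speed * time
Speed = 63 km/h
Time = 7 hours
Distance = 63 * 7
= 441 km

441


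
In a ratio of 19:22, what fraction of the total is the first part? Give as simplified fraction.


Total parts = 19 + 22 = 41
First part fraction = 19/41
Simplify: 19/41 = 19/41

19/41


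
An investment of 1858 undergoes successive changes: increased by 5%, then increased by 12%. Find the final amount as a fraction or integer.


Start: 1858
Step 1: increase by 5% => multiply by 105/100
  1858 * 105/100 = 19509/10
Step 2: increase by 12% => multiply by 112/100
  19509/10 * 112/100 = 273126/125
Final value = 273126/125

273126/125


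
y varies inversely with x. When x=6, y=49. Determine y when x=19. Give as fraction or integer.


Inverse proportion: y = k/x
Find k: k = 6 * 49 = 294
Compute y at x=19: y = 294/19
y = 294/19

294/19


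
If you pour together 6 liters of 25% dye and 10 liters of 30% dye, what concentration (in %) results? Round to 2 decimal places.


Solute in mixture 1 = 25% of 6 L = 6*25/100 = 3/2 L
Solute in mixture 2 = 30% of 10 L = 10*30/100 = 3 L
Total solute = 3/2 + 3 = 9/2 L
Total volume = 6 + 10 = 16 L
Final concentration = 9/2/16 * 100 = 28.13%

28.13


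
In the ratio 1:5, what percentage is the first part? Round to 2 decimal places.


Total parts = 1 + 5 = 6
First part fraction = 1/6
Percentage = (1/6) * 100
= 0.166667 * 100
= 16.67%

16.67


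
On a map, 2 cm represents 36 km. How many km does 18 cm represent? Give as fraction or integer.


Map scale: 2 cm = 36 km
Measured distance on map = 18 cm
Set up proportion: 18 * 36 / 2
= 648 / 2
= 324 km

324


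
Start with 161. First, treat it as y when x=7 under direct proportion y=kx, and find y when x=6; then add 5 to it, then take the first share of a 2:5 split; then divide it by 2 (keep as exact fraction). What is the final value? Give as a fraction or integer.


Start with 161.
Step 1: Direct prop: k = (161)/7; new y = k*6 = 161*6/7 = 138
Step 2: Add 5: 138+5=143; split 2:5 first = 143*2/7 = 286/7
Step 3: Divide by 2: 286/7 / 2 = 143/7
Final result = 143/7

143/7


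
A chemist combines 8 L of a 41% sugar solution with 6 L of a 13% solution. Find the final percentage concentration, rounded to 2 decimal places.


Solute in mixture 1 = 41% of 8 L = 8*41/100 = 82/25 L
Solute in mixture 2 = 13% of 6 L = 6*13/100 = 39/50 L
Total solute = 82/25 + 39/50 = 203/50 L
Total volume = 8 + 6 = 14 L
Final concentration = 203/50/14 * 100 = 29.00%

29.00


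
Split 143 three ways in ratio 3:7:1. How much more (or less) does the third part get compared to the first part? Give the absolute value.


Total parts = 3 + 7 + 1 = 11
Value per part = 143 / 11 = 13
Shares: 3*13=39, 7*13=91, 1*13=13
Third share = 13, first share = 39
Difference = |13 - 39| = 26

26


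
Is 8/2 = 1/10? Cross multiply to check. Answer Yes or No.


Cross multiply to check 8/2 = 1/10
Left cross product: 8 * 10 = 80
Right cross product: 2 * 1 = 2
80 != 2
Not equal, so proportions differ => No

No


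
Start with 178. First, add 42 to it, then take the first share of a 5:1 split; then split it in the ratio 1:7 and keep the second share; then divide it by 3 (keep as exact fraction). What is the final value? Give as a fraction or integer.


Start with 178.
Step 1: Add 42: 178+42=220; split 5:1 first = 220*5/6 = 550/3
Step 2: Split 1:7, second share = 550/3 * 7/8 = 1925/12
Step 3: Divide by 3: 1925/12 / 3 = 1925/36
Final result = 1925/36

1925/36


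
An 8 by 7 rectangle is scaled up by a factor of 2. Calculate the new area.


Original dimensions: 8 x 7
Enlargement factor = 2
New width = 8 * 2 = 16
New height = 7 * 2 = 14
New area = 16 * 14 = 224

224


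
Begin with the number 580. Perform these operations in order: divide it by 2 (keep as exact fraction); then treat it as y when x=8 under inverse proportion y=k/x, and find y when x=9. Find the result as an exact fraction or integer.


Start with 580.
Step 1: Divide by 2: 580 / 2 = 290
Step 2: Inverse prop: k = (290)*8; new y = k/9 = 290*8/9 = 2320/9
Final result = 2320/9

2320/9


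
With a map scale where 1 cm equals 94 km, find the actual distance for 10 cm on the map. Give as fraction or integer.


Map scale: 1 cm = 94 km
Measured distance on map = 10 cm
Set up proportion: 10 * 94 / 1
= 940 / 1
= 940 km

940


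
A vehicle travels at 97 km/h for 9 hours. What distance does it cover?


Using distance = speed * time
Speed = 97 km/h
Time = 9 hours
Distance = 97 * 9
= 873 km

873


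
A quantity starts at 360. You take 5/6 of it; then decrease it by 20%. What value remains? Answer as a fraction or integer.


Start with 360.
Step 1: Take 5/6: 360 * 5/6 = 300
Step 2: Decrease by 20%: 300 * 80/100 = 240
Final result = 240

240


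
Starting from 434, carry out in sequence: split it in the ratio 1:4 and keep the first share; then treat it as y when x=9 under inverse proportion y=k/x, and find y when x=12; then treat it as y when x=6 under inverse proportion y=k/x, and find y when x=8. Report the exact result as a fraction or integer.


Start with 434.
Step 1: Split 1:4, first share = 434 * 1/5 = 434/5
Step 2: Inverse prop: k = (434/5)*9; new y = k/12 = 434/5*9/12 = 651/10
Step 3: Inverse prop: k = (651/10)*6; new y = k/8 = 651/10*6/8 = 1953/40
Final result = 1953/40

1953/40


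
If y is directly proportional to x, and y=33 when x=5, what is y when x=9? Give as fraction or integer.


Direct proportion: y = kx
Find k: k = 33/5 = 33/5
Compute y at x=9: y = 33/5 * 9
y = 297/5

297/5


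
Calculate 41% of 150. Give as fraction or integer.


Compute 41% of 150
Convert percentage: 41% = 41/100
Multiply: 150 * 41/100
= 6150/100
= 123/2

123/2


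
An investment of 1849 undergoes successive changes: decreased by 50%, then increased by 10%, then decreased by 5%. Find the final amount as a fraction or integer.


Start: 1849
Step 1: decrease by 50% => multiply by 50/100
  1849 * 50/100 = 1849/2
Step 2: increase by 10% => multiply by 110/100
  1849/2 * 110/100 = 20339/20
Step 3: decrease by 5% => multiply by 95/100
  20339/20 * 95/100 = 386441/400
Final value = 386441/400

386441/400


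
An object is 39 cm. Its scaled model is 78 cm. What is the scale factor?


Original length = 39 cm
Scaled length = 78 cm
Scale factor = 78 / 39
= 2

2


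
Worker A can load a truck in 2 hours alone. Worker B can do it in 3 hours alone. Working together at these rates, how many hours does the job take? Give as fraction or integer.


Rate of A = 1/2 job per hour
Rate of B = 1/3 job per hour
Combined rate = 1/2 + 1/3
Find common denominator: (3 + 2)/(2*3) = 5/6
Combined rate = 5/6 job per hour
Time together = 1 / (5/6) = 6/5 hours

6/5


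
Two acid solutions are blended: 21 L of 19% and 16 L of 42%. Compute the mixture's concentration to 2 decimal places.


Solute in mixture 1 = 19% of 21 L = 21*19/100 = 399/100 L
Solute in mixture 2 = 42% of 16 L = 16*42/100 = 168/25 L
Total solute = 399/100 + 168/25 = 1071/100 L
Total volume = 21 + 16 = 37 L
Final concentration = 1071/100/37 * 100 = 28.95%

28.95


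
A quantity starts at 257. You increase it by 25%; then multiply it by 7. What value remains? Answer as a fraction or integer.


Start with 257.
Step 1: Increase by 25%: 257 * 125/100 = 1285/4
Step 2: Multiply by 7: 1285/4 * 7 = 8995/4
Final result = 8995/4

8995/4


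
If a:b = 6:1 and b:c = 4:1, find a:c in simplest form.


Given a:b = 6:1 and b:c = 4:1
Make b consistent. Multiply first ratio by 4: a:b = 24:4
Multiply second ratio by 1: b:c = 4:1
Now b = 4 in both, so a:b:c = 24:4:1
Therefore a:c = 24:1
Simplify by GCD: a:c = 24:1

24:1


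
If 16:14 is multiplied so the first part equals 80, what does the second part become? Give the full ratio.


Original ratio: 16:14
First term target: 80
Scale factor = 80 / 16 = 5
Multiply second term: 14 * 5 = 70
Equivalent ratio = 80:70

80:70


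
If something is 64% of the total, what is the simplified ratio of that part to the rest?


Part = 64%, Remainder = 36%
Ratio = 64:36
GCD(64, 36) = 4
Simplify: 16:9 = 16:9

16:9


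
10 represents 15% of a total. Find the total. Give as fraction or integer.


Given: 10 is 15% of the whole
Set up: 10 = 15/100 * whole
whole = 10 * 100 / 15
whole = 1000 / 15
whole = 200/3

200/3


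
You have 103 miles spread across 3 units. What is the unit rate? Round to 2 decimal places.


Total miles = 103
Number of units = 3
Unit rate = 103 / 3
= 34.33 miles per unit

34.33


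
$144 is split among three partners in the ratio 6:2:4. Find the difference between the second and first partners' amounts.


Total parts = 6 + 2 + 4 = 12
Value per part = 144 / 12 = 12
Shares: 6*12=72, 2*12=24, 4*12=48
Second share = 24, first share = 72
Difference = |24 - 72| = 48

48


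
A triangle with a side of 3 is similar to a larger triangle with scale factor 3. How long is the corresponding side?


Similar triangles have proportional sides
Scale factor = 3
Smaller side = 3
Corresponding larger side = 3 * 3
= 9

9


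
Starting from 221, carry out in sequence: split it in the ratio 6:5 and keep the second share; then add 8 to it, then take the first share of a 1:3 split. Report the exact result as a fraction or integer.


Start with 221.
Step 1: Split 6:5, second share = 221 * 5/11 = 1105/11
Step 2: Add 8: 1105/11+8=1193/11; split 1:3 first = 1193/11*1/4 = 1193/44
Final result = 1193/44

1193/44


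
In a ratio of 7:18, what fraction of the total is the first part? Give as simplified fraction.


Total parts = 7 + 18 = 25
First part fraction = 7/25
Simplify: 7/25 = 7/25

7/25


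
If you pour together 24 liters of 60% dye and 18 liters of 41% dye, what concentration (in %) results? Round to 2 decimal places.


Solute in mixture 1 = 60% of 24 L = 24*60/100 = 72/5 L
Solute in mixture 2 = 41% of 18 L = 18*41/100 = 369/50 L
Total solute = 72/5 + 369/50 = 1089/50 L
Total volume = 24 + 18 = 42 L
Final concentration = 1089/50/42 * 100 = 51.86%

51.86


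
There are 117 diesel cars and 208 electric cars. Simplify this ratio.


Find GCD(117, 208)
GCD = 13
Divide both by 13: 117/13 = 9, 208/13 = 16
Simplified ratio = 9:16

9:16


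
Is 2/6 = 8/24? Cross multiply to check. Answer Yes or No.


Cross multiply to check 2/6 = 8/24
Left cross product: 2 * 24 = 48
Right cross product: 6 * 8 = 48
48 = 48
Equal, so proportions match => Yes

Yes


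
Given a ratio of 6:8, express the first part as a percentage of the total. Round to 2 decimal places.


Total parts = 6 + 8 = 14
First part fraction = 6/14
Percentage = (6/14) * 100
= 0.428571 * 100
= 42.86%

42.86


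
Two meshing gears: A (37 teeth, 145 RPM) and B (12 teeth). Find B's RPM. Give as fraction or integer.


Gear ratio: teeth_A * RPM_A = teeth_B * RPM_B
37 * 145 = 12 * RPM_B
5365 = 12 * RPM_B
RPM_B = 5365 / 12
RPM_B = 5365/12

5365/12


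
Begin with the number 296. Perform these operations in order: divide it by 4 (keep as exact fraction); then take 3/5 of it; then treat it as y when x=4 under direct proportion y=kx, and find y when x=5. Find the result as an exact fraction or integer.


Start with 296.
Step 1: Divide by 4: 296 / 4 = 74
Step 2: Take 3/5: 74 * 3/5 = 222/5
Step 3: Direct prop: k = (222/5)/4; new y = k*5 = 222/5*5/4 = 111/2
Final result = 111/2

111/2


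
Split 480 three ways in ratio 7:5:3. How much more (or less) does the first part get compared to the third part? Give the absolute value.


Total parts = 7 + 5 + 3 = 15
Value per part = 480 / 15 = 32
Shares: 7*32=224, 5*32=160, 3*32=96
First share = 224, third share = 96
Difference = |224 - 96| = 128

128


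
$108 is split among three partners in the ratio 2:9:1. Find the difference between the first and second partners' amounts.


Total parts = 2 + 9 + 1 = 12
Value per part = 108 / 12 = 9
Shares: 2*9=18, 9*9=81, 1*9=9
First share = 18, second share = 81
Difference = |18 - 81| = 63

63


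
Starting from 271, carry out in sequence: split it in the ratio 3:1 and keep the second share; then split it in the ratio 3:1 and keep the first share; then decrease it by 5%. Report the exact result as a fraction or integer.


Start with 271.
Step 1: Split 3:1, second share = 271 * 1/4 = 271/4
Step 2: Split 3:1, first share = 271/4 * 3/4 = 813/16
Step 3: Decrease by 5%: 813/16 * 95/100 = 15447/320
Final result = 15447/320

15447/320


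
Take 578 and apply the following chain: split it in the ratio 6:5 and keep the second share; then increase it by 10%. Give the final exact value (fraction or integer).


Start with 578.
Step 1: Split 6:5, second share = 578 * 5/11 = 2890/11
Step 2: Increase by 10%: 2890/11 * 110/100 = 289
Final result = 289

289


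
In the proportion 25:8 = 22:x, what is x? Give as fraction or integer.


Setting up: 25/8 = 22/x
Cross multiply: 25 * x = 8 * 22
25x = 176
x = 176/25
x = 176/25

176/25


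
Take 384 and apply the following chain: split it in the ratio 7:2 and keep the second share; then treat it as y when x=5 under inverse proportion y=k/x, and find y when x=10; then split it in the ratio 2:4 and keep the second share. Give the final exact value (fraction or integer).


Start with 384.
Step 1: Split 7:2, second share = 384 * 2/9 = 256/3
Step 2: Inverse prop: k = (256/3)*5; new y = k/10 = 256/3*5/10 = 128/3
Step 3: Split 2:4, second share = 128/3 * 4/6 = 256/9
Final result = 256/9

256/9


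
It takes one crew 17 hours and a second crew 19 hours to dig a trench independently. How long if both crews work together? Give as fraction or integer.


Rate of A = 1/17 job per hour
Rate of B = 1/19 job per hour
Combined rate = 1/17 + 1/19
Find common denominator: (19 + 17)/(17*19) = 36/323
Combined rate = 36/323 job per hour
Time together = 1 / (36/323) = 323/36 hours

323/36


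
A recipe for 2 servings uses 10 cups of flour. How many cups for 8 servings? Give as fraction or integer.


Original: 10 cups for 2 servings
Target servings = 8
Scaling factor = 8/2
New amount = 10 * 8/2
= 80/2
= 40 cups

40


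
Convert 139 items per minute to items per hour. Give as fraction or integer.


Converting from per minute to per hour
Rate = 139 items per minute
Multiply by 60: 139 * 60
= 8340 items per hour

8340


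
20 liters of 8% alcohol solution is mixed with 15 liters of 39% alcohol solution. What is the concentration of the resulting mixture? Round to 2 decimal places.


Solute in mixture 1 = 8% of 20 L = 20*8/100 = 8/5 L
Solute in mixture 2 = 39% of 15 L = 15*39/100 = 117/20 L
Total solute = 8/5 + 117/20 = 149/20 L
Total volume = 20 + 15 = 35 L
Final concentration = 149/20/35 * 100 = 21.29%

21.29


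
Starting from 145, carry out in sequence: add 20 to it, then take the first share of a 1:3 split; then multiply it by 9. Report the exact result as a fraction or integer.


Start with 145.
Step 1: Add 20: 145+20=165; split 1:3 first = 165*1/4 = 165/4
Step 2: Multiply by 9: 165/4 * 9 = 1485/4
Final result = 1485/4

1485/4


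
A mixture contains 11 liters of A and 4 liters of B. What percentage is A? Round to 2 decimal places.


Volume of A = 11 L
Volume of B = 4 L
Total volume = 11 + 4 = 15 L
Percentage of A = (11/15) * 100
= 73.33%

73.33


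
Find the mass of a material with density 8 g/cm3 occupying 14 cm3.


Using mass = density * volume
Density = 8 g/cm3
Volume = 14 cm3
Mass = 8 * 14
= 112 g

112


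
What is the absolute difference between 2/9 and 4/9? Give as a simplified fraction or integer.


Simplify: 2/9 = 2/9 and 4/9 = 4/9
Find common denominator: LCD = 9
Convert: 2/9 and 4/9
Difference = |2 - 4|/9 = 2/9
Simplified = 2/9

2/9


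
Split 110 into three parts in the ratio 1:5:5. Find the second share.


Ratio = 1:5:5
Total parts = 1 + 5 + 5 = 11
Value per part = 110 / 11 = 10
First share = 1 * 10 = 10
Middle share = 5 * 10 = 50
Third share = 5 * 10 = 50

50


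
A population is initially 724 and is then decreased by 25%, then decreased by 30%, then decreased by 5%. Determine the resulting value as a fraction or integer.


Start: 724
Step 1: decrease by 25% => multiply by 75/100
  724 * 75/100 = 543
Step 2: decrease by 30% => multiply by 70/100
  543 * 70/100 = 3801/10
Step 3: decrease by 5% => multiply by 95/100
  3801/10 * 95/100 = 72219/200
Final value = 72219/200

72219/200


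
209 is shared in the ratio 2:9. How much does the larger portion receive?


Total parts = 2 + 9 = 11
Value per part = 209 / 11 = 19
First share = 2 * 19 = 38
Second share = 9 * 19 = 171
Larger share = 171

171


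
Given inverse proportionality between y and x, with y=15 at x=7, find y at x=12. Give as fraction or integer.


Inverse proportion: y = k/x
Find k: k = 7 * 15 = 105
Compute y at x=12: y = 105/12
y = 35/4

35/4


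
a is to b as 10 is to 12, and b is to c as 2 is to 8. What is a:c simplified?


Given a:b = 10:12 and b:c = 2:8
Make b consistent. Multiply first ratio by 2: a:b = 20:24
Multiply second ratio by 12: b:c = 24:96
Now b = 24 in both, so a:b:c = 20:24:96
Therefore a:c = 20:96
Simplify by GCD: a:c = 5:24

5:24


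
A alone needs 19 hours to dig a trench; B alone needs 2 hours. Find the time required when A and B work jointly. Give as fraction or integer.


Rate of A = 1/19 job per hour
Rate of B = 1/2 job per hour
Combined rate = 1/19 + 1/2
Find common denominator: (2 + 19)/(19*2) = 21/38
Combined rate = 21/38 job per hour
Time together = 1 / (21/38) = 38/21 hours

38/21


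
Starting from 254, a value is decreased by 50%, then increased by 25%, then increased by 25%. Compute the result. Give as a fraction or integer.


Start: 254
Step 1: decrease by 50% => multiply by 50/100
  254 * 50/100 = 127
Step 2: increase by 25% => multiply by 125/100
  127 * 125/100 = 635/4
Step 3: increase by 25% => multiply by 125/100
  635/4 * 125/100 = 3175/16
Final value = 3175/16

3175/16


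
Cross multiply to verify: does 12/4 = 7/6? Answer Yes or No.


Cross multiply to check 12/4 = 7/6
Left cross product: 12 * 6 = 72
Right cross product: 4 * 7 = 28
72 != 28
Not equal, so proportions differ => No

No


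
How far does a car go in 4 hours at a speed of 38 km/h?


Using distance = speed * time
Speed = 38 km/h
Time = 4 hours
Distance = 38 * 4
= 152 km

152


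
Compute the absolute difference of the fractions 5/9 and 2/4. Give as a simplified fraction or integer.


Simplify: 5/9 = 5/9 and 2/4 = 1/2
Find common denominator: LCD = 18
Convert: 10/18 and 9/18
Difference = |10 - 9|/18 = 1/18
Simplified = 1/18

1/18


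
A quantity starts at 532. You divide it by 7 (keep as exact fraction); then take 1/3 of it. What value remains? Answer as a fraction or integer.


Start with 532.
Step 1: Divide by 7: 532 / 7 = 76
Step 2: Take 1/3: 76 * 1/3 = 76/3
Final result = 76/3

76/3


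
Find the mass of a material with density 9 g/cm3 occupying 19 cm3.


Using mass = density * volume
Density = 9 g/cm3
Volume = 19 cm3
Mass = 9 * 19
= 171 g

171


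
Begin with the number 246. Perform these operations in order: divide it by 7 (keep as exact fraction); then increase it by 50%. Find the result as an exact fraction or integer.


Start with 246.
Step 1: Divide by 7: 246 / 7 = 246/7
Step 2: Increase by 50%: 246/7 * 150/100 = 369/7
Final result = 369/7

369/7


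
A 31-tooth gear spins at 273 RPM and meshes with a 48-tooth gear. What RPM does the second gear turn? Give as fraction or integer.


Gear ratio: teeth_A * RPM_A = teeth_B * RPM_B
31 * 273 = 48 * RPM_B
8463 = 48 * RPM_B
RPM_B = 8463 / 48
RPM_B = 2821/16

2821/16


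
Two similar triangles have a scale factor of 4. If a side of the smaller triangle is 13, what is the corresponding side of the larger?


Similar triangles have proportional sides
Scale factor = 4
Smaller side = 13
Corresponding larger side = 13 * 4
= 52

52


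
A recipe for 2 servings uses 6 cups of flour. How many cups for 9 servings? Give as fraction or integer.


Original: 6 cups for 2 servings
Target servings = 9
Scaling factor = 9/2
New amount = 6 * 9/2
= 54/2
= 27 cups

27


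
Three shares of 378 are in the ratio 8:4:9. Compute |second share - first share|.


Total parts = 8 + 4 + 9 = 21
Value per part = 378 / 21 = 18
Shares: 8*18=144, 4*18=72, 9*18=162
Second share = 72, first share = 144
Difference = |72 - 144| = 72

72


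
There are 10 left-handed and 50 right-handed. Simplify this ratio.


Find GCD(10, 50)
GCD = 10
Divide both by 10: 10/10 = 1, 50/10 = 5
Simplified ratio = 1:5

1:5


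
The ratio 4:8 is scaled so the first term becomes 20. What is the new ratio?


Original ratio: 4:8
First term target: 20
Scale factor = 20 / 4 = 5
Multiply second term: 8 * 5 = 40
Equivalent ratio = 20:40

20:40


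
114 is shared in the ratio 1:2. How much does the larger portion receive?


Total parts = 1 + 2 = 3
Value per part = 114 / 3 = 38
First share = 1 * 38 = 38
Second share = 2 * 38 = 76
Larger share = 76

76


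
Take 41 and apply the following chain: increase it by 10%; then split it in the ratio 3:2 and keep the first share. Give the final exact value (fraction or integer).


Start with 41.
Step 1: Increase by 10%: 41 * 110/100 = 451/10
Step 2: Split 3:2, first share = 451/10 * 3/5 = 1353/50
Final result = 1353/50

1353/50


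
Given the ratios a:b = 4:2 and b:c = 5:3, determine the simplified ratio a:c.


Given a:b = 4:2 and b:c = 5:3
Make b consistent. Multiply first ratio by 5: a:b = 20:10
Multiply second ratio by 2: b:c = 10:6
Now b = 10 in both, so a:b:c = 20:10:6
Therefore a:c = 20:6
Simplify by GCD: a:c = 10:3

10:3


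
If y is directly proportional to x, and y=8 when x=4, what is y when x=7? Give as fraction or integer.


Direct proportion: y = kx
Find k: k = 8/4 = 2
Compute y at x=7: y = 2 * 7
y = 14

14


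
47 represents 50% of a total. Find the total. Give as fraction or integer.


Given: 47 is 50% of the whole
Set up: 47 = 50/100 * whole
whole = 47 * 100 / 50
whole = 4700 / 50
whole = 94

94


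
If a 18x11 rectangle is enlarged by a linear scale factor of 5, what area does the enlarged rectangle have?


Original dimensions: 18 x 11
Enlargement factor = 5
New width = 18 * 5 = 90
New height = 11 * 5 = 55
New area = 90 * 55 = 4950

4950


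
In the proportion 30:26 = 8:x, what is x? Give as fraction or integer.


Setting up: 30/26 = 8/x
Cross multiply: 30 * x = 26 * 8
30x = 208
x = 208/30
x = 104/15

104/15


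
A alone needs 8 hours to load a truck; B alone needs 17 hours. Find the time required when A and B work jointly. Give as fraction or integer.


Rate of A = 1/8 job per hour
Rate of B = 1/17 job per hour
Combined rate = 1/8 + 1/17
Find common denominator: (17 + 8)/(8*17) = 25/136
Combined rate = 25/136 job per hour
Time together = 1 / (25/136) = 136/25 hours

136/25


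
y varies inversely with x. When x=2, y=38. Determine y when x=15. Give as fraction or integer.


Inverse proportion: y = k/x
Find k: k = 2 * 38 = 76
Compute y at x=15: y = 76/15
y = 76/15

76/15


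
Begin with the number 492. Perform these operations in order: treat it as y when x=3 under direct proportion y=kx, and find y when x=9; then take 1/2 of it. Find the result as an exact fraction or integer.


Start with 492.
Step 1: Direct prop: k = (492)/3; new y = k*9 = 492*9/3 = 1476
Step 2: Take 1/2: 1476 * 1/2 = 738
Final result = 738

738


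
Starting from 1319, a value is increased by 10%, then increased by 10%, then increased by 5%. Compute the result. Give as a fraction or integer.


Start: 1319
Step 1: increase by 10% => multiply by 110/100
  1319 * 110/100 = 14509/10
Step 2: increase by 10% => multiply by 110/100
  14509/10 * 110/100 = 159599/100
Step 3: increase by 5% => multiply by 105/100
  159599/100 * 105/100 = 3351579/2000
Final value = 3351579/2000

3351579/2000


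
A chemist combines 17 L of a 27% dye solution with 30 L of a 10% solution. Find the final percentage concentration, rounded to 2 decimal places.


Solute in mixture 1 = 27% of 17 L = 17*27/100 = 459/100 L
Solute in mixture 2 = 10% of 30 L = 30*10/100 = 3 L
Total solute = 459/100 + 3 = 759/100 L
Total volume = 17 + 30 = 47 L
Final concentration = 759/100/47 * 100 = 16.15%

16.15


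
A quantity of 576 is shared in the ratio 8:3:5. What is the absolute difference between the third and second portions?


Total parts = 8 + 3 + 5 = 16
Value per part = 576 / 16 = 36
Shares: 8*36=288, 3*36=108, 5*36=180
Third share = 180, second share = 108
Difference = |180 - 108| = 72

72


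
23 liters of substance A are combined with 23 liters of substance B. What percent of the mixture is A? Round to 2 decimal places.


Volume of A = 23 L
Volume of B = 23 L
Total volume = 23 + 23 = 46 L
Percentage of A = (23/46) * 100
= 50.00%

50.00


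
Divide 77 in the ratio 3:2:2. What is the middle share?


Ratio = 3:2:2
Total parts = 3 + 2 + 2 = 7
Value per part = 77 / 7 = 11
First share = 3 * 11 = 33
Middle share = 2 * 11 = 22
Third share = 2 * 11 = 22

22


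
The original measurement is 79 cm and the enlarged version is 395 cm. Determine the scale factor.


Original length = 79 cm
Scaled length = 395 cm
Scale factor = 395 / 79
= 5

5


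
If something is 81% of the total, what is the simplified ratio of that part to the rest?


Part = 81%, Remainder = 19%
Ratio = 81:19
GCD(81, 19) = 1
Simplify: 81:19 = 81:19

81:19


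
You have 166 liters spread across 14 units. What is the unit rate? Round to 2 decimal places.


Total liters = 166
Number of units = 14
Unit rate = 166 / 14
= 11.86 liters per unit

11.86


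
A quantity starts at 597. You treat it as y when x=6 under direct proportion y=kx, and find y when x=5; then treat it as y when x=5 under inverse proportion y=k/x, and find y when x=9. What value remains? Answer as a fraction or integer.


Start with 597.
Step 1: Direct prop: k = (597)/6; new y = k*5 = 597*5/6 = 995/2
Step 2: Inverse prop: k = (995/2)*5; new y = k/9 = 995/2*5/9 = 4975/18
Final result = 4975/18

4975/18


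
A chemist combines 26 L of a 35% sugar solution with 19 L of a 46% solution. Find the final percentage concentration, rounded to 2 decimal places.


Solute in mixture 1 = 35% of 26 L = 26*35/100 = 91/10 L
Solute in mixture 2 = 46% of 19 L = 19*46/100 = 437/50 L
Total solute = 91/10 + 437/50 = 446/25 L
Total volume = 26 + 19 = 45 L
Final concentration = 446/25/45 * 100 = 39.64%

39.64


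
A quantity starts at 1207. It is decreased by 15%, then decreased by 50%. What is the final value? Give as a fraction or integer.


Start: 1207
Step 1: decrease by 15% => multiply by 85/100
  1207 * 85/100 = 20519/20
Step 2: decrease by 50% => multiply by 50/100
  20519/20 * 50/100 = 20519/40
Final value = 20519/40

20519/40


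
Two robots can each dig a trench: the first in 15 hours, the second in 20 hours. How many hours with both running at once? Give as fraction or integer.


Rate of A = 1/15 job per hour
Rate of B = 1/20 job per hour
Combined rate = 1/15 + 1/20
Find common denominator: (20 + 15)/(15*20) = 35/300
Combined rate = 7/60 job per hour
Time together = 1 / (7/60) = 60/7 hours

60/7


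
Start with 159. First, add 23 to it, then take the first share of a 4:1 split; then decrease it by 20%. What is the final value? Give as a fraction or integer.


Start with 159.
Step 1: Add 23: 159+23=182; split 4:1 first = 182*4/5 = 728/5
Step 2: Decrease by 20%: 728/5 * 80/100 = 2912/25
Final result = 2912/25

2912/25


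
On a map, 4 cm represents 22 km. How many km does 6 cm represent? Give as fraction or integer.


Map scale: 4 cm = 22 km
Measured distance on map = 6 cm
Set up proportion: 6 * 22 / 4
= 132 / 4
= 33 km

33


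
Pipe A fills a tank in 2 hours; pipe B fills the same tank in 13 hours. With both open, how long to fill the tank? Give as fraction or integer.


Rate of A = 1/2 job per hour
Rate of B = 1/13 job per hour
Combined rate = 1/2 + 1/13
Find common denominator: (13 + 2)/(2*13) = 15/26
Combined rate = 15/26 job per hour
Time together = 1 / (15/26) = 26/15 hours

26/15


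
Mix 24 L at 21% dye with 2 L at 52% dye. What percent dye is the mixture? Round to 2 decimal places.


Solute in mixture 1 = 21% of 24 L = 24*21/100 = 126/25 L
Solute in mixture 2 = 52% of 2 L = 2*52/100 = 26/25 L
Total solute = 126/25 + 26/25 = 152/25 L
Total volume = 24 + 2 = 26 L
Final concentration = 152/25/26 * 100 = 23.38%

23.38


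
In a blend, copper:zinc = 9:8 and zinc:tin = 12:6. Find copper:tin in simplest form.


Given a:b = 9:8 and b:c = 12:6
Make b consistent. Multiply first ratio by 12: a:b = 108:96
Multiply second ratio by 8: b:c = 96:48
Now b = 96 in both, so a:b:c = 108:96:48
Therefore a:c = 108:48
Simplify by GCD: a:c = 9:4

9:4


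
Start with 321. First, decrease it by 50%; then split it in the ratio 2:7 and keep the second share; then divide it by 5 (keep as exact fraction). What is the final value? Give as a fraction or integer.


Start with 321.
Step 1: Decrease by 50%: 321 * 50/100 = 321/2
Step 2: Split 2:7, second share = 321/2 * 7/9 = 749/6
Step 3: Divide by 5: 749/6 / 5 = 749/30
Final result = 749/30

749/30


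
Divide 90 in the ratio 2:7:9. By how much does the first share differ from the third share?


Total parts = 2 + 7 + 9 = 18
Value per part = 90 / 18 = 5
Shares: 2*5=10, 7*5=35, 9*5=45
First share = 10, third share = 45
Difference = |10 - 45| = 35

35


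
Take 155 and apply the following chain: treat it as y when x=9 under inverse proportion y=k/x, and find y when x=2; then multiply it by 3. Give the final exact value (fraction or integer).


Start with 155.
Step 1: Inverse prop: k = (155)*9; new y = k/2 = 155*9/2 = 1395/2
Step 2: Multiply by 3: 1395/2 * 3 = 4185/2
Final result = 4185/2

4185/2


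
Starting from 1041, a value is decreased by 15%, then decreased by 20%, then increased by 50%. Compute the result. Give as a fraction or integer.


Start: 1041
Step 1: decrease by 15% => multiply by 85/100
  1041 * 85/100 = 17697/20
Step 2: decrease by 20% => multiply by 80/100
  17697/20 * 80/100 = 17697/25
Step 3: increase by 50% => multiply by 150/100
  17697/25 * 150/100 = 53091/50
Final value = 53091/50

53091/50


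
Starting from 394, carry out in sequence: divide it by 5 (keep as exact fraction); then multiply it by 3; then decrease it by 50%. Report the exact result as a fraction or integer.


Start with 394.
Step 1: Divide by 5: 394 / 5 = 394/5
Step 2: Multiply by 3: 394/5 * 3 = 1182/5
Step 3: Decrease by 50%: 1182/5 * 50/100 = 591/5
Final result = 591/5

591/5


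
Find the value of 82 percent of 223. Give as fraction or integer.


Compute 82% of 223
Convert percentage: 82% = 82/100
Multiply: 223 * 82/100
= 18286/100
= 9143/50

9143/50


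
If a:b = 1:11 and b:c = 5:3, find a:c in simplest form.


Given a:b = 1:11 and b:c = 5:3
Make b consistent. Multiply first ratio by 5: a:b = 5:55
Multiply second ratio by 11: b:c = 55:33
Now b = 55 in both, so a:b:c = 5:55:33
Therefore a:c = 5:33
Simplify by GCD: a:c = 5:33

5:33


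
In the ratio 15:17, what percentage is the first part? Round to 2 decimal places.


Total parts = 15 + 17 = 32
First part fraction = 15/32
Percentage = (15/32) * 100
= 0.46875 * 100
= 46.88%

46.88


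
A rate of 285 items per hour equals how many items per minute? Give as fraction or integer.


Converting from per hour to per minute
Rate = 285 items per hour
Divide by 60: 285/60
= 19/4 items per minute

19/4


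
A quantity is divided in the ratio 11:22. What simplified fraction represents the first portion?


Total parts = 11 + 22 = 33
First part fraction = 11/33
Simplify: 11/33 = 1/3

1/3


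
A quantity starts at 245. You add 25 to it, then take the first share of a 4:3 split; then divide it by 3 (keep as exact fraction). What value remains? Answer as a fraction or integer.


Start with 245.
Step 1: Add 25: 245+25=270; split 4:3 first = 270*4/7 = 1080/7
Step 2: Divide by 3: 1080/7 / 3 = 360/7
Final result = 360/7

360/7


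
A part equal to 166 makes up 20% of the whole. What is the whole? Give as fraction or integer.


Given: 166 is 20% of the whole
Set up: 166 = 20/100 * whole
whole = 166 * 100 / 20
whole = 16600 / 20
whole = 830

830


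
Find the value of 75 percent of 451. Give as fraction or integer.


Compute 75% of 451
Convert percentage: 75% = 75/100
Multiply: 451 * 75/100
= 33825/100
= 1353/4

1353/4


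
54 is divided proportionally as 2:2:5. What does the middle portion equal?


Ratio = 2:2:5
Total parts = 2 + 2 + 5 = 9
Value per part = 54 / 9 = 6
First share = 2 * 6 = 12
Middle share = 2 * 6 = 12
Third share = 5 * 6 = 30

12


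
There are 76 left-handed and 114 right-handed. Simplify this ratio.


Find GCD(76, 114)
GCD = 38
Divide both by 38: 76/38 = 2, 114/38 = 3
Simplified ratio = 2:3

2:3


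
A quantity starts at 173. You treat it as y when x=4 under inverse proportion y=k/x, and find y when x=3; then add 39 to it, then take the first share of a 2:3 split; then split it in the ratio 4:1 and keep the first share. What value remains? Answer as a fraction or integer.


Start with 173.
Step 1: Inverse prop: k = (173)*4; new y = k/3 = 173*4/3 = 692/3
Step 2: Add 39: 692/3+39=809/3; split 2:3 first = 809/3*2/5 = 1618/15
Step 3: Split 4:1, first share = 1618/15 * 4/5 = 6472/75
Final result = 6472/75

6472/75


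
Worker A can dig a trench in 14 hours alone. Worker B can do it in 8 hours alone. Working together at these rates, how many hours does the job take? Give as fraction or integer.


Rate of A = 1/14 job per hour
Rate of B = 1/8 job per hour
Combined rate = 1/14 + 1/8
Find common denominator: (8 + 14)/(14*8) = 22/112
Combined rate = 11/56 job per hour
Time together = 1 / (11/56) = 56/11 hours

56/11


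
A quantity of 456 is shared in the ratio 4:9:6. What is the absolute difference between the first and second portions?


Total parts = 4 + 9 + 6 = 19
Value per part = 456 / 19 = 24
Shares: 4*24=96, 9*24=216, 6*24=144
First share = 96, second share = 216
Difference = |96 - 216| = 120

120


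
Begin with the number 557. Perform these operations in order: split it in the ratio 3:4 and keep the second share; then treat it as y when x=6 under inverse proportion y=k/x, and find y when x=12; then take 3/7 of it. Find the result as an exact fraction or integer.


Start with 557.
Step 1: Split 3:4, second share = 557 * 4/7 = 2228/7
Step 2: Inverse prop: k = (2228/7)*6; new y = k/12 = 2228/7*6/12 = 1114/7
Step 3: Take 3/7: 1114/7 * 3/7 = 3342/49
Final result = 3342/49

3342/49


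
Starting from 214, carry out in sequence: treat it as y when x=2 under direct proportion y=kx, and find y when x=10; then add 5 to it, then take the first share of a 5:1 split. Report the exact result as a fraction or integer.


Start with 214.
Step 1: Direct prop: k = (214)/2; new y = k*10 = 214*10/2 = 1070
Step 2: Add 5: 1070+5=1075; split 5:1 first = 1075*5/6 = 5375/6
Final result = 5375/6

5375/6


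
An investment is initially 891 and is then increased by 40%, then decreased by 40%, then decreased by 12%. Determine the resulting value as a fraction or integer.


Start: 891
Step 1: increase by 40% => multiply by 140/100
  891 * 140/100 = 6237/5
Step 2: decrease by 40% => multiply by 60/100
  6237/5 * 60/100 = 18711/25
Step 3: decrease by 12% => multiply by 88/100
  18711/25 * 88/100 = 411642/625
Final value = 411642/625

411642/625


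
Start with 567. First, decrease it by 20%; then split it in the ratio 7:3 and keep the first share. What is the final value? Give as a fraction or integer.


Start with 567.
Step 1: Decrease by 20%: 567 * 80/100 = 2268/5
Step 2: Split 7:3, first share = 2268/5 * 7/10 = 7938/25
Final result = 7938/25

7938/25


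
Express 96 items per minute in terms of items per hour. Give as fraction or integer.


Converting from per minute to per hour
Rate = 96 items per minute
Multiply by 60: 96 * 60
= 5760 items per hour

5760


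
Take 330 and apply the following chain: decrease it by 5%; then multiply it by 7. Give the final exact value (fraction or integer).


Start with 330.
Step 1: Decrease by 5%: 330 * 95/100 = 627/2
Step 2: Multiply by 7: 627/2 * 7 = 4389/2
Final result = 4389/2

4389/2


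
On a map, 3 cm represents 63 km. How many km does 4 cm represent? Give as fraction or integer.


Map scale: 3 cm = 63 km
Measured distance on map = 4 cm
Set up proportion: 4 * 63 / 3
= 252 / 3
= 84 km

84


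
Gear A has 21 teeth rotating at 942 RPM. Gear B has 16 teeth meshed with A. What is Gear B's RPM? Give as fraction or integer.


Gear ratio: teeth_A * RPM_A = teeth_B * RPM_B
21 * 942 = 16 * RPM_B
19782 = 16 * RPM_B
RPM_B = 19782 / 16
RPM_B = 9891/8

9891/8


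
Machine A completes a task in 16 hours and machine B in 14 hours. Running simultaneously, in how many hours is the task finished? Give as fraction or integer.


Rate of A = 1/16 job per hour
Rate of B = 1/14 job per hour
Combined rate = 1/16 + 1/14
Find common denominator: (14 + 16)/(16*14) = 30/224
Combined rate = 15/112 job per hour
Time together = 1 / (15/112) = 112/15 hours

112/15
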